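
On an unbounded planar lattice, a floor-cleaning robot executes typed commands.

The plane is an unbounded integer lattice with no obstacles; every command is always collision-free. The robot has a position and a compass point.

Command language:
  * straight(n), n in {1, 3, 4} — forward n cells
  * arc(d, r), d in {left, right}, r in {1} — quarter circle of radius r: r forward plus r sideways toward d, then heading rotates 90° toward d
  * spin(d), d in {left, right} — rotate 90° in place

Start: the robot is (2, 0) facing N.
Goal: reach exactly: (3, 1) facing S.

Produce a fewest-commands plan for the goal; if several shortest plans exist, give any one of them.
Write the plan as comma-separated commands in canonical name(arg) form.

arc(right, 1), spin(right)

start: (2, 0) facing N
step 1 (arc(right, 1)): (3, 1) facing E
step 2 (spin(right)): (3, 1) facing S
nothing shorter than 2 reaches the goal.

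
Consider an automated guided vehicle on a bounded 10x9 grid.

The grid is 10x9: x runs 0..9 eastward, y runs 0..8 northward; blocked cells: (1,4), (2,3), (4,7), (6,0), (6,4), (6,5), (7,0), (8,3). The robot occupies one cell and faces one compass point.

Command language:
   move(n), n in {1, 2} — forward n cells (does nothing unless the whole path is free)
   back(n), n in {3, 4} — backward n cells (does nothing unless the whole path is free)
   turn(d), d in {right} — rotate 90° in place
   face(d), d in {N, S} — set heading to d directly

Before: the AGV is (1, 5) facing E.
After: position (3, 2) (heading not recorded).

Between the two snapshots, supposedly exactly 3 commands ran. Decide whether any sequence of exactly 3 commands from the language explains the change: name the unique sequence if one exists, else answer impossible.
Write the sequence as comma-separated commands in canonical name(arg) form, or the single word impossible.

move(2), face(N), back(3)

key: order matters: swapping move(2) and back(3) lands elsewhere
from: (1, 5) facing E
[1] after move(2): (3, 5) facing E
[2] after face(N): (3, 5) facing N
[3] after back(3): (3, 2) facing N
no other 3-command option fits: unique.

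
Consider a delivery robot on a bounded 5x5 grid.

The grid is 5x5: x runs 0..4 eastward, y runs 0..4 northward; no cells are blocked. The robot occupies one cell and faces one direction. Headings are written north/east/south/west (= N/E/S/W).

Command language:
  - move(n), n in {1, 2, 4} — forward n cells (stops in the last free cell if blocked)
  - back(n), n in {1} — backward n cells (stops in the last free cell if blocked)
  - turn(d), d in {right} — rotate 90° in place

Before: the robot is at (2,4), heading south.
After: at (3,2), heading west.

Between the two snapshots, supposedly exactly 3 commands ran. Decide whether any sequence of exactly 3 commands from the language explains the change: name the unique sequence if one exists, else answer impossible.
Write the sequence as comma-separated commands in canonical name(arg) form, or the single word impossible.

key: cell and facing (now W) both changed — the 3 commands mix motion and turning
t0: at (2,4), heading south
[1] after move(2): at (2,2), heading south
[2] after turn(right): at (2,2), heading west
[3] after back(1): at (3,2), heading west
uniquely the one of 125 3-step routes that fits.

move(2), turn(right), back(1)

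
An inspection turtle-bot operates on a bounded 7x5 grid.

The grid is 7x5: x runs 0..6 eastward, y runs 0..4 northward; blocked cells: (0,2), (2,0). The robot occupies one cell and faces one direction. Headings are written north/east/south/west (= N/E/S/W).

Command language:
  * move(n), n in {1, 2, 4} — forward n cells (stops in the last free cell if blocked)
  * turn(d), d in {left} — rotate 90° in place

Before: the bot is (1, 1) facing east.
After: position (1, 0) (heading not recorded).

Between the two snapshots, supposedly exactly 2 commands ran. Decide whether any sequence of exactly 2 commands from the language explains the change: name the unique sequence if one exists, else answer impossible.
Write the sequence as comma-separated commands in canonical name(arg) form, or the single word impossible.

impossible

checked all 2-command options: none fits.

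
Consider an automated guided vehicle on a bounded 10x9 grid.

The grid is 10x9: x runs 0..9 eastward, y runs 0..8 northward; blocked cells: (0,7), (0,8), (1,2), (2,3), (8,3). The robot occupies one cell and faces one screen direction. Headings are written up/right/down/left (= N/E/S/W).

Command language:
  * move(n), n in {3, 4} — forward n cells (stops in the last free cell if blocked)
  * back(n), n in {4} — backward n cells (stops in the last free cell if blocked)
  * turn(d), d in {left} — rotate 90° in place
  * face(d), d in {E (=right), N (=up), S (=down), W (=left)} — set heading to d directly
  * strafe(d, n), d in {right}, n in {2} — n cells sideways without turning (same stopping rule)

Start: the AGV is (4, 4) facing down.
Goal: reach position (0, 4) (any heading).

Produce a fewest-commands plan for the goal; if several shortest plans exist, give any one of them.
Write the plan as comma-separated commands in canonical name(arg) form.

face(E), back(4)

begin: (4, 4) facing down
1. face(E) → (4, 4) facing right
2. back(4) → (0, 4) facing right
shorter routes all fall short; 2 is best.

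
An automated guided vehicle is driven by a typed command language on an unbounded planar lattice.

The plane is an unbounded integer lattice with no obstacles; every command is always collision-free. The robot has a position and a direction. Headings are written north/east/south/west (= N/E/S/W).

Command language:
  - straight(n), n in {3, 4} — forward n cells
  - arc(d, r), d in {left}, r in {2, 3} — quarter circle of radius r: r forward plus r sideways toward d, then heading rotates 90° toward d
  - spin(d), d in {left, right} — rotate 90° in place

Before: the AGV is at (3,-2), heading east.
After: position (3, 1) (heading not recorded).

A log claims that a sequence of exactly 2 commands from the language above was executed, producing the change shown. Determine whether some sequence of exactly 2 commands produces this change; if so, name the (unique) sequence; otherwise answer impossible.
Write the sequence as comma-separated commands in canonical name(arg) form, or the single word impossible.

key: order matters: swapping spin(left) and straight(3) lands elsewhere
initial: at (3,-2), heading east
step 1 (spin(left)): at (3,-2), heading north
step 2 (straight(3)): at (3,1), heading north
no other 2-command option fits: unique.

spin(left), straight(3)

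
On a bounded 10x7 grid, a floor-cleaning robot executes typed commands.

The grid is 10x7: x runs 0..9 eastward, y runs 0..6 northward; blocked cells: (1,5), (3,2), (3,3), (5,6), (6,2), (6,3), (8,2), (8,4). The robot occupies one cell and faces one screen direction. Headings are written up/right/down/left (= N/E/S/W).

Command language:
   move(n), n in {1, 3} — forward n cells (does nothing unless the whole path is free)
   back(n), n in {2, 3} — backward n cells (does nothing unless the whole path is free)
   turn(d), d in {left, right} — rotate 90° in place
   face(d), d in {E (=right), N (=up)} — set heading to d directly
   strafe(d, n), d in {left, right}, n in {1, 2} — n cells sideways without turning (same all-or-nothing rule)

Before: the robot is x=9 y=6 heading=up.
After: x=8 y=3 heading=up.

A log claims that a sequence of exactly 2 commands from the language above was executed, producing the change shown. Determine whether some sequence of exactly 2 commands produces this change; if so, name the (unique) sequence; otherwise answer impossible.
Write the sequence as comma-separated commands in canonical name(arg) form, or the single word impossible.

key: still facing N at the end — nothing in the sequence rotates
t0: x=9 y=6 heading=up
[1] after back(3): x=9 y=3 heading=up
[2] after strafe(left, 1): x=8 y=3 heading=up
no other 2-command option fits: unique.

back(3), strafe(left, 1)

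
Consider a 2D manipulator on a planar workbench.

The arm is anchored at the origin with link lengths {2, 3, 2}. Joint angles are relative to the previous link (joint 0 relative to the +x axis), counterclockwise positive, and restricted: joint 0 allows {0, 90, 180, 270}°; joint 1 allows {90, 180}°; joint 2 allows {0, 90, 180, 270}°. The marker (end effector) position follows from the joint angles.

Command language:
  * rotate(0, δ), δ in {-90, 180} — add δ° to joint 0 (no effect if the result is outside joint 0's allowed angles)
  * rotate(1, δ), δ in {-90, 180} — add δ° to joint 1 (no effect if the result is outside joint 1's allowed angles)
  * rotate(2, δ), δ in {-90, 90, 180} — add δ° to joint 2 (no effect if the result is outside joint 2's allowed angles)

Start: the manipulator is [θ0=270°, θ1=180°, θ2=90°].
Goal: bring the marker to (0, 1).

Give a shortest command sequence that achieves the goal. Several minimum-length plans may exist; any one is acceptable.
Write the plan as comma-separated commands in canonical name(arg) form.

rotate(0, 180), rotate(2, 90)

initial: [θ0=270°, θ1=180°, θ2=90°]
[1] after rotate(0, 180): [θ0=90°, θ1=180°, θ2=90°]
[2] after rotate(2, 90): [θ0=90°, θ1=180°, θ2=180°]
no 1-step plan works, so 2 is optimal.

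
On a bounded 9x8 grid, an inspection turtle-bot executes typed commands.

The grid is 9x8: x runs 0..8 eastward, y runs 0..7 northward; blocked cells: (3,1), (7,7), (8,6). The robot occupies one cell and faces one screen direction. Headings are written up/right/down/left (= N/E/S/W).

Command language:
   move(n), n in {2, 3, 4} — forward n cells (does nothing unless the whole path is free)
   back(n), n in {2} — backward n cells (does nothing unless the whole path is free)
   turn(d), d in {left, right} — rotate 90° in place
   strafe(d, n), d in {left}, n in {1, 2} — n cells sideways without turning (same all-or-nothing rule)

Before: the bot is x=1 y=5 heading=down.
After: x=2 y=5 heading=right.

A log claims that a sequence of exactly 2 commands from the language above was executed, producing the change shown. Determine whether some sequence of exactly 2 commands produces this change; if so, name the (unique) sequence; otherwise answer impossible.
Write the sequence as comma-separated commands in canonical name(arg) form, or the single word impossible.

key: cell and facing (now E) both changed — the 2 commands mix motion and turning
initial: x=1 y=5 heading=down
[1] after strafe(left, 1): x=2 y=5 heading=down
[2] after turn(left): x=2 y=5 heading=right
uniquely the one of 64 2-step routes that fits.

strafe(left, 1), turn(left)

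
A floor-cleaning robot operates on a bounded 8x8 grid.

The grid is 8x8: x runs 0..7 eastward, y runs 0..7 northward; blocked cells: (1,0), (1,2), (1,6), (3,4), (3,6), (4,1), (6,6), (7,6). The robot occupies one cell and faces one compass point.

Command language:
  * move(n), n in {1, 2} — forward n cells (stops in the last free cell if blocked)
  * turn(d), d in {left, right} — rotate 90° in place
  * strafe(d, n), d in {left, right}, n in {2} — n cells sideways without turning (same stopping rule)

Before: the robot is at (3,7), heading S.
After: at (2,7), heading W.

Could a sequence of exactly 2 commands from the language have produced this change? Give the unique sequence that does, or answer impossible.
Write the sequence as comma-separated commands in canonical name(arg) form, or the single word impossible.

key: position moved to (2,7) AND the heading swung to W — translation plus rotation needed
t0: at (3,7), heading S
1. turn(right) → at (3,7), heading W
2. move(1) → at (2,7), heading W
uniquely the one of 36 2-step routes that fits.

turn(right), move(1)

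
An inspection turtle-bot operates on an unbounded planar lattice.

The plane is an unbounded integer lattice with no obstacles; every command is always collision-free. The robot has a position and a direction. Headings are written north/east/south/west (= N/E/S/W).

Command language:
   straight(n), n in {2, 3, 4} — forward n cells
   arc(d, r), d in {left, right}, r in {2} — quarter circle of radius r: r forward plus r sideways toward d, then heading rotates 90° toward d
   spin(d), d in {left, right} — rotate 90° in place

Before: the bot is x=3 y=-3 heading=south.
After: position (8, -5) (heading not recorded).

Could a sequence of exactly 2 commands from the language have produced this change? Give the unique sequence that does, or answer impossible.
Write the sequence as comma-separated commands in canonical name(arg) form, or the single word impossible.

arc(left, 2), straight(3)

key: order matters: swapping arc(left, 2) and straight(3) lands elsewhere
begin: x=3 y=-3 heading=south
[1] after arc(left, 2): x=5 y=-5 heading=east
[2] after straight(3): x=8 y=-5 heading=east
no other 2-command option fits: unique.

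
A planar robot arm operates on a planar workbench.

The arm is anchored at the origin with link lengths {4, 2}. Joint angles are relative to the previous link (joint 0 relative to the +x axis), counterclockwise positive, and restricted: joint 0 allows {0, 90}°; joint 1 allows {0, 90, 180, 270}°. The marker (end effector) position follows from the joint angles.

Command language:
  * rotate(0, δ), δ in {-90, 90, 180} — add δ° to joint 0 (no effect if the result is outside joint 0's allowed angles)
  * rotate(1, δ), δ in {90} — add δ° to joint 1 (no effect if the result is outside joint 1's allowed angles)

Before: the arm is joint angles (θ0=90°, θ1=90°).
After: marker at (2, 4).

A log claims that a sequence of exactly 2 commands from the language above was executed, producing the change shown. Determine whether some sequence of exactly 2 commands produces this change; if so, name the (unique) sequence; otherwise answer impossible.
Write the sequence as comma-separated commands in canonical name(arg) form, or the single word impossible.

initial: joint angles (θ0=90°, θ1=90°)
[1] after rotate(1, 90): joint angles (θ0=90°, θ1=180°)
[2] after rotate(1, 90): joint angles (θ0=90°, θ1=270°)
all 16 alternatives checked — unique.

rotate(1, 90), rotate(1, 90)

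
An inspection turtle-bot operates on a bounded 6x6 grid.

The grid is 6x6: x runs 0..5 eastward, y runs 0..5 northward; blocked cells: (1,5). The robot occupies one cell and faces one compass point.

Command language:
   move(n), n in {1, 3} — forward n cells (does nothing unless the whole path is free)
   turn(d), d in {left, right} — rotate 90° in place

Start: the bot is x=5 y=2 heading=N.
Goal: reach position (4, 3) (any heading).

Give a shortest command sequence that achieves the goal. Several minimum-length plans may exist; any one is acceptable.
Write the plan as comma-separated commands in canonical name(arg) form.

move(1), turn(left), move(1)

begin: x=5 y=2 heading=N
step 1 (move(1)): x=5 y=3 heading=N
step 2 (turn(left)): x=5 y=3 heading=W
step 3 (move(1)): x=4 y=3 heading=W
minimal: 3 command(s), checked below 3.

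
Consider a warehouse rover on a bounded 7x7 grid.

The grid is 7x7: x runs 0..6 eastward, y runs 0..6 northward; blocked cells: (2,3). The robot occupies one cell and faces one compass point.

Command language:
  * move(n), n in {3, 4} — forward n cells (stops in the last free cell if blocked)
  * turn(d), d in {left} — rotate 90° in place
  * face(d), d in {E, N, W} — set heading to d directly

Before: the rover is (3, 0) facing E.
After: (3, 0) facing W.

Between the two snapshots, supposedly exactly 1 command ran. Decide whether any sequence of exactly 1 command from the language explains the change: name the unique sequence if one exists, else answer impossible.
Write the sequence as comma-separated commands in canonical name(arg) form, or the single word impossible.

key: parked at (3,0) the whole time — nothing moves the robot
from: (3, 0) facing E
t=1 face(W) ⇒ (3, 0) facing W
all 6 alternatives checked — unique.

face(W)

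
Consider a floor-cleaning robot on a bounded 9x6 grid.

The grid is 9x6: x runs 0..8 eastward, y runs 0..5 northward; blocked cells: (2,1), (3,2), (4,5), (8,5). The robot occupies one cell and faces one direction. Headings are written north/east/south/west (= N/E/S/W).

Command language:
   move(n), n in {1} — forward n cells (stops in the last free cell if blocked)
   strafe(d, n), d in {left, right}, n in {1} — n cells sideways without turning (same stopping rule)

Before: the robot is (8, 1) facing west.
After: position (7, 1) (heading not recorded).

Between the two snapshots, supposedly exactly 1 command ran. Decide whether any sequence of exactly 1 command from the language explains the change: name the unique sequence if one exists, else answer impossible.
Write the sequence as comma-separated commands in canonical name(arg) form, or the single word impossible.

from: (8, 1) facing west
[1] after move(1): (7, 1) facing west
no rival 1-sequence matches.

move(1)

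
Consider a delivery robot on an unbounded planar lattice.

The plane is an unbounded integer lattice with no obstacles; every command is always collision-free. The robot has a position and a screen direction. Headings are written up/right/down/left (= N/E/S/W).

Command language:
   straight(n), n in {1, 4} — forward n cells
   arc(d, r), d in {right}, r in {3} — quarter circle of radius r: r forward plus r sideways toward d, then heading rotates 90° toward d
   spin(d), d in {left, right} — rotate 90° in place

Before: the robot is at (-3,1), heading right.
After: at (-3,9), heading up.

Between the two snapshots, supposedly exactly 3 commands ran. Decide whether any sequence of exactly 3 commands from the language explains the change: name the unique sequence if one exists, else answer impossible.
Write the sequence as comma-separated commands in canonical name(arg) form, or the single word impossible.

spin(left), straight(4), straight(4)

key: position moved to (-3,9) AND the heading swung to N — translation plus rotation needed
start: at (-3,1), heading right
1. spin(left) → at (-3,1), heading up
2. straight(4) → at (-3,5), heading up
3. straight(4) → at (-3,9), heading up
no other 3-command option fits: unique.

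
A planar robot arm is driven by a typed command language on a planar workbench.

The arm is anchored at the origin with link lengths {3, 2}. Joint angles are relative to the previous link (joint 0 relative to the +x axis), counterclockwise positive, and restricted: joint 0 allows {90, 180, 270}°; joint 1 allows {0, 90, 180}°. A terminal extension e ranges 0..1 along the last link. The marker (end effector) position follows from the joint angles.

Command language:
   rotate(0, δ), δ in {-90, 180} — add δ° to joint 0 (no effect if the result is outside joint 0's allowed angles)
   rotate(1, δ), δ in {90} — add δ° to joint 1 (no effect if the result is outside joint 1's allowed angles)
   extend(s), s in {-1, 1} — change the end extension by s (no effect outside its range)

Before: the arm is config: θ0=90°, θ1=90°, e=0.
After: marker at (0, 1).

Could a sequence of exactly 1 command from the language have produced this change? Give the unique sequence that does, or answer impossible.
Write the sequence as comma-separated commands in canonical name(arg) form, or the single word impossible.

begin: config: θ0=90°, θ1=90°, e=0
1. rotate(1, 90) → config: θ0=90°, θ1=180°, e=0
no rival 1-sequence matches.

rotate(1, 90)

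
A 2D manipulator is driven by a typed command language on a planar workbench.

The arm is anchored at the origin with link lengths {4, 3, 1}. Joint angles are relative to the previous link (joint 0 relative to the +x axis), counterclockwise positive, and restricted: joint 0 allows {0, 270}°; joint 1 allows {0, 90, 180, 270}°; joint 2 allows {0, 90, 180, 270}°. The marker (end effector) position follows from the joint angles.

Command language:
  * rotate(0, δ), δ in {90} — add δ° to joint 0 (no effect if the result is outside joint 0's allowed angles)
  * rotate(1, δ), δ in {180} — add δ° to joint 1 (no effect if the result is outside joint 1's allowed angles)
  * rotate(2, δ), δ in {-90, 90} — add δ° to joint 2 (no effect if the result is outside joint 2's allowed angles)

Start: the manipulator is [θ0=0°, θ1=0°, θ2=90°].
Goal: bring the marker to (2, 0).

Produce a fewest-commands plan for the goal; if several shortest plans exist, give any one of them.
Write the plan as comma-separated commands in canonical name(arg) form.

t0: [θ0=0°, θ1=0°, θ2=90°]
1. rotate(1, 180) → [θ0=0°, θ1=180°, θ2=90°]
2. rotate(2, 90) → [θ0=0°, θ1=180°, θ2=180°]
nothing shorter than 2 reaches the goal.

rotate(1, 180), rotate(2, 90)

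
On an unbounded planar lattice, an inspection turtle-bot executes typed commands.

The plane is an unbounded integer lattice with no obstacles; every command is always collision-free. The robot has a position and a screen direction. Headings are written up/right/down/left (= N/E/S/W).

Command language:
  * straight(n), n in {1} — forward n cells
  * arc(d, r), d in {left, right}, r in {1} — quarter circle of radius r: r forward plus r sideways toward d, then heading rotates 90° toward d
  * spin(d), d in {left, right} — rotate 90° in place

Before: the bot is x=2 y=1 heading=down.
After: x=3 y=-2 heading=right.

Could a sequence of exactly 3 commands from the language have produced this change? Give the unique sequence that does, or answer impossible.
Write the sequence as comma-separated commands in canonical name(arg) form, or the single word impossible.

key: position moved to (3,-2) AND the heading swung to E — translation plus rotation needed
from: x=2 y=1 heading=down
step 1 (straight(1)): x=2 y=0 heading=down
step 2 (straight(1)): x=2 y=-1 heading=down
step 3 (arc(left, 1)): x=3 y=-2 heading=right
uniquely the one of 125 3-step routes that fits.

straight(1), straight(1), arc(left, 1)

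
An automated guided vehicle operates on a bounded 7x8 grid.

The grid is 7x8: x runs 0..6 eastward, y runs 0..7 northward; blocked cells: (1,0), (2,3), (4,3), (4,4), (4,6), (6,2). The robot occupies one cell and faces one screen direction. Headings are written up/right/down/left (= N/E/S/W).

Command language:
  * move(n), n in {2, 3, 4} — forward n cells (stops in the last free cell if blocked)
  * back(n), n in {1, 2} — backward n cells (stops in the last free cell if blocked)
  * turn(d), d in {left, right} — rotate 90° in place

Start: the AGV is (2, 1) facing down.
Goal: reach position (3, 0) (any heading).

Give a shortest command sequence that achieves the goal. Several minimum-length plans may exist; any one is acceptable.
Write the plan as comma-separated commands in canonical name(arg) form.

t0: (2, 1) facing down
1. move(3) → (2, 0) facing down
2. turn(right) → (2, 0) facing left
3. back(1) → (3, 0) facing left
no 2-step plan works, so 3 is optimal.

move(3), turn(right), back(1)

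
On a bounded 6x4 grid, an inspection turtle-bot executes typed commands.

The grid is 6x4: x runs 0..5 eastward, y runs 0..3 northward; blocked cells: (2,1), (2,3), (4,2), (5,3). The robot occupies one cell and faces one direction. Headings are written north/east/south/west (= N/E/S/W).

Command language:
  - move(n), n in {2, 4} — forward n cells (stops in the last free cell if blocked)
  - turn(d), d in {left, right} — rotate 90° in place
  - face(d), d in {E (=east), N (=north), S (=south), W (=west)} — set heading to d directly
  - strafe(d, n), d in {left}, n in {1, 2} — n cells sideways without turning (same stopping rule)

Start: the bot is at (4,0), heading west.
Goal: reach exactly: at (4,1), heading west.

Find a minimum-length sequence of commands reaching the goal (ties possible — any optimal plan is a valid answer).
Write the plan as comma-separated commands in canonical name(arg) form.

start: at (4,0), heading west
t=1 face(N) ⇒ at (4,0), heading north
t=2 move(2) ⇒ at (4,1), heading north
t=3 turn(left) ⇒ at (4,1), heading west
nothing shorter than 3 reaches the goal.

face(N), move(2), turn(left)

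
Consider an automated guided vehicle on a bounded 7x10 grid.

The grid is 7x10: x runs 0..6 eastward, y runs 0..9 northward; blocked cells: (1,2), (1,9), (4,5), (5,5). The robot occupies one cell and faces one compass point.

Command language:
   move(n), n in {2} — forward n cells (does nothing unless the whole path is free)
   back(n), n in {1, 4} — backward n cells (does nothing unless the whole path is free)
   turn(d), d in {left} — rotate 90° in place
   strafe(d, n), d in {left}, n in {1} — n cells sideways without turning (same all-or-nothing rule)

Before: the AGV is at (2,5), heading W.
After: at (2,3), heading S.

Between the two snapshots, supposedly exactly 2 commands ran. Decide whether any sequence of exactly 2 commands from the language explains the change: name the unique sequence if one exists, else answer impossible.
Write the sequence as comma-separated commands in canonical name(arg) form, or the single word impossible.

key: cell and facing (now S) both changed — the 2 commands mix motion and turning
begin: at (2,5), heading W
1. turn(left) → at (2,5), heading S
2. move(2) → at (2,3), heading S
no rival 2-sequence matches.

turn(left), move(2)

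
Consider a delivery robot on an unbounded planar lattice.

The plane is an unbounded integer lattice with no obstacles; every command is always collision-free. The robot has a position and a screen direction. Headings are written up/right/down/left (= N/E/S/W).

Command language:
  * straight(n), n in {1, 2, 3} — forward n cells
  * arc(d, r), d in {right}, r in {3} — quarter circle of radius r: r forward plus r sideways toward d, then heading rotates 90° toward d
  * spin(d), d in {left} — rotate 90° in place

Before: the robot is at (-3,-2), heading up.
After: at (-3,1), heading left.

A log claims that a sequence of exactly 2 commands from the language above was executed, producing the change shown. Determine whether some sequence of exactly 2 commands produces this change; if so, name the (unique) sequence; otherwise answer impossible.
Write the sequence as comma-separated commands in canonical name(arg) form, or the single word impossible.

key: order matters: swapping straight(3) and spin(left) lands elsewhere
start: at (-3,-2), heading up
1. straight(3) → at (-3,1), heading up
2. spin(left) → at (-3,1), heading left
all 25 alternatives checked — unique.

straight(3), spin(left)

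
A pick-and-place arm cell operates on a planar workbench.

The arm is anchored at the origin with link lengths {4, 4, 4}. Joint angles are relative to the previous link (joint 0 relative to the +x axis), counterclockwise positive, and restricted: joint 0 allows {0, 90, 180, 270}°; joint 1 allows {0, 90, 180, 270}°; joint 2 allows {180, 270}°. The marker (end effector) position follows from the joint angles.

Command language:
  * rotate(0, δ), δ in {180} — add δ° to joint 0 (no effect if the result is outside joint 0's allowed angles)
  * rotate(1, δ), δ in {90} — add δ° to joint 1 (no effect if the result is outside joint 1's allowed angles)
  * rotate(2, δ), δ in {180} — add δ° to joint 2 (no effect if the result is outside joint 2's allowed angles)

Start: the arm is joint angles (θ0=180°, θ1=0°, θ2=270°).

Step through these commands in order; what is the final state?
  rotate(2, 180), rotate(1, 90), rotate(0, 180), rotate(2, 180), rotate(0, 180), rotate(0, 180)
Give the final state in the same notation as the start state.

begin: joint angles (θ0=180°, θ1=0°, θ2=270°)
step 1 (rotate(2, 180)): joint angles (θ0=180°, θ1=0°, θ2=270°)
step 2 (rotate(1, 90)): joint angles (θ0=180°, θ1=90°, θ2=270°)
step 3 (rotate(0, 180)): joint angles (θ0=0°, θ1=90°, θ2=270°)
step 4 (rotate(2, 180)): joint angles (θ0=0°, θ1=90°, θ2=270°)
step 5 (rotate(0, 180)): joint angles (θ0=180°, θ1=90°, θ2=270°)
step 6 (rotate(0, 180)): joint angles (θ0=0°, θ1=90°, θ2=270°)

joint angles (θ0=0°, θ1=90°, θ2=270°)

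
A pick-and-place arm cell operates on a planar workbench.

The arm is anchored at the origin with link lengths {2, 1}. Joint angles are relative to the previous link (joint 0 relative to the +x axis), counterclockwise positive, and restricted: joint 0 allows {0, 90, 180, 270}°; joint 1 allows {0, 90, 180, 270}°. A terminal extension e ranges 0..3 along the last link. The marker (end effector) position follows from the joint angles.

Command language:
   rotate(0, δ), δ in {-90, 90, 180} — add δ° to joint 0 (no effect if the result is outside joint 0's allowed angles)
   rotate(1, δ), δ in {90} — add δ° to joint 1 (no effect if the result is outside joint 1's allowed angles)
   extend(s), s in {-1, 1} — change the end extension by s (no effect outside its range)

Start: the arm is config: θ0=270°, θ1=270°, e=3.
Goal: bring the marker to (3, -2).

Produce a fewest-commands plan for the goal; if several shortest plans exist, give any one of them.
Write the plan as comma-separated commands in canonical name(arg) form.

initial: config: θ0=270°, θ1=270°, e=3
t=1 rotate(1, 90) ⇒ config: θ0=270°, θ1=0°, e=3
t=2 rotate(1, 90) ⇒ config: θ0=270°, θ1=90°, e=3
t=3 extend(-1) ⇒ config: θ0=270°, θ1=90°, e=2
nothing shorter than 3 reaches the goal.

rotate(1, 90), rotate(1, 90), extend(-1)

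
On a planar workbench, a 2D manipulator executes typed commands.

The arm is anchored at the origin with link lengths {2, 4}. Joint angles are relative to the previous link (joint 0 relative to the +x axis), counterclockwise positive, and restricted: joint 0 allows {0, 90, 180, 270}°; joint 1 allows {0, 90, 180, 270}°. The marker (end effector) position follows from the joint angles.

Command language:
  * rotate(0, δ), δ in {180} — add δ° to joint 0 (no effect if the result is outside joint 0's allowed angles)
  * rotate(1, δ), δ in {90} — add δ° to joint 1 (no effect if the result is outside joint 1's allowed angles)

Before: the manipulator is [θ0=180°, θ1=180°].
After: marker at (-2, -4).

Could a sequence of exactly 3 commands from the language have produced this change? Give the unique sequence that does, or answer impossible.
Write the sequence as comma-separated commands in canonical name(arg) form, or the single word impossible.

from: [θ0=180°, θ1=180°]
step 1 (rotate(1, 90)): [θ0=180°, θ1=270°]
step 2 (rotate(1, 90)): [θ0=180°, θ1=0°]
step 3 (rotate(1, 90)): [θ0=180°, θ1=90°]
no other 3-command option fits: unique.

rotate(1, 90), rotate(1, 90), rotate(1, 90)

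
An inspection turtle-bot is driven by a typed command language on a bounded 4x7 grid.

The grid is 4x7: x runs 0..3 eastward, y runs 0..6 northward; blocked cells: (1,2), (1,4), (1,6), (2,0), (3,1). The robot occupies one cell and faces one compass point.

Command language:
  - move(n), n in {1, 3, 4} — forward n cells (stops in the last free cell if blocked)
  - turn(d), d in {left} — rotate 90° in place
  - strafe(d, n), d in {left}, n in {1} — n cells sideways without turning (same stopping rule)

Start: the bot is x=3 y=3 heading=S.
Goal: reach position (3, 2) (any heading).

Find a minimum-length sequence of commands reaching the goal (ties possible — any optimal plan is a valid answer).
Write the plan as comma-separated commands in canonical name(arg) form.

move(4)

start: x=3 y=3 heading=S
1. move(4) → x=3 y=2 heading=S
shorter routes all fall short; 1 is best.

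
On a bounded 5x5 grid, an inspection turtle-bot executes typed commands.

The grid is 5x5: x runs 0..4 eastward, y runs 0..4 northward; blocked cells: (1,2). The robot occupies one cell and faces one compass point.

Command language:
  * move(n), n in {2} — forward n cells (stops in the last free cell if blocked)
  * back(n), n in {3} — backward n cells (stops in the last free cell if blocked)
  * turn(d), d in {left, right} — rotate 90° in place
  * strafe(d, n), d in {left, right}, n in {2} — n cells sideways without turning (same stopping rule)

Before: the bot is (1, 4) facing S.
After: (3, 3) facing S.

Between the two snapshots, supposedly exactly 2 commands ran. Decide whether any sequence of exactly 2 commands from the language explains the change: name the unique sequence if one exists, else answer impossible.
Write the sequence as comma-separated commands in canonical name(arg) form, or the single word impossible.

key: running strafe(left, 2) before move(2) would end elsewhere — order is forced
t0: (1, 4) facing S
1. move(2) → (1, 3) facing S
2. strafe(left, 2) → (3, 3) facing S
no other 2-command option fits: unique.

move(2), strafe(left, 2)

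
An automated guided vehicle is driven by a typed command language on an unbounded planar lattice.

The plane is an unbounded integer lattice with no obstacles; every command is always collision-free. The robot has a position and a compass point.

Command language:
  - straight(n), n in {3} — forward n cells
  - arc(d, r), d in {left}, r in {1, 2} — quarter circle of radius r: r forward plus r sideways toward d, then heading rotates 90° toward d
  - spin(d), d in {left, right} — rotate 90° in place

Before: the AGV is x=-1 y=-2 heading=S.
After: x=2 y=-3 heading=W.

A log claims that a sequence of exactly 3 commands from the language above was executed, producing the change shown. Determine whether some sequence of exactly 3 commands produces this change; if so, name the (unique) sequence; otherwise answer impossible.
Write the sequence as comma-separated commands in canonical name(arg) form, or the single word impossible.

arc(left, 2), arc(left, 1), spin(left)

key: cell and facing (now W) both changed — the 3 commands mix motion and turning
from: x=-1 y=-2 heading=S
step 1 (arc(left, 2)): x=1 y=-4 heading=E
step 2 (arc(left, 1)): x=2 y=-3 heading=N
step 3 (spin(left)): x=2 y=-3 heading=W
no other 3-command option fits: unique.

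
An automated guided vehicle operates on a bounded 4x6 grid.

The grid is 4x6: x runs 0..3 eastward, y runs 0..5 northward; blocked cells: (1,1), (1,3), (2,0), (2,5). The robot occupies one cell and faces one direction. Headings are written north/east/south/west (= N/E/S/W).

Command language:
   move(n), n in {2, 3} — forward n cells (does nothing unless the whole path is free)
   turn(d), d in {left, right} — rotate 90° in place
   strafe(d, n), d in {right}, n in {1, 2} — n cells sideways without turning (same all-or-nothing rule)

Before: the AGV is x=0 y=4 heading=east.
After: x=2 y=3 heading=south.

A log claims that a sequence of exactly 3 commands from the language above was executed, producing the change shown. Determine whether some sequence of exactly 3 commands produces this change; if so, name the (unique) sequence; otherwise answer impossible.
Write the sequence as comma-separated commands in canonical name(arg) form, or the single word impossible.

key: running turn(right) before move(2) would end elsewhere — order is forced
t0: x=0 y=4 heading=east
step 1 (move(2)): x=2 y=4 heading=east
step 2 (strafe(right, 1)): x=2 y=3 heading=east
step 3 (turn(right)): x=2 y=3 heading=south
no other 3-command option fits: unique.

move(2), strafe(right, 1), turn(right)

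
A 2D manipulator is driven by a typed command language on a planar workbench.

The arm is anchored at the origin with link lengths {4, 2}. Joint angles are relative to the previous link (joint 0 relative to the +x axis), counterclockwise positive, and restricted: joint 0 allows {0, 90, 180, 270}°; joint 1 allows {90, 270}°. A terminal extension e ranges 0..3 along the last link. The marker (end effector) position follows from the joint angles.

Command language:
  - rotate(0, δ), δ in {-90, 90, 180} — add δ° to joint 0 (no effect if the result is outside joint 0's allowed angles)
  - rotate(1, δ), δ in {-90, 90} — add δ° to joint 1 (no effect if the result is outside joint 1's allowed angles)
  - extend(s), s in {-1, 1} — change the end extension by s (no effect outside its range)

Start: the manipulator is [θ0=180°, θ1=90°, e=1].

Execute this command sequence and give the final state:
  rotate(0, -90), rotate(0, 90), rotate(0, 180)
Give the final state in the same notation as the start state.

from: [θ0=180°, θ1=90°, e=1]
t=1 rotate(0, -90) ⇒ [θ0=90°, θ1=90°, e=1]
t=2 rotate(0, 90) ⇒ [θ0=180°, θ1=90°, e=1]
t=3 rotate(0, 180) ⇒ [θ0=0°, θ1=90°, e=1]

[θ0=0°, θ1=90°, e=1]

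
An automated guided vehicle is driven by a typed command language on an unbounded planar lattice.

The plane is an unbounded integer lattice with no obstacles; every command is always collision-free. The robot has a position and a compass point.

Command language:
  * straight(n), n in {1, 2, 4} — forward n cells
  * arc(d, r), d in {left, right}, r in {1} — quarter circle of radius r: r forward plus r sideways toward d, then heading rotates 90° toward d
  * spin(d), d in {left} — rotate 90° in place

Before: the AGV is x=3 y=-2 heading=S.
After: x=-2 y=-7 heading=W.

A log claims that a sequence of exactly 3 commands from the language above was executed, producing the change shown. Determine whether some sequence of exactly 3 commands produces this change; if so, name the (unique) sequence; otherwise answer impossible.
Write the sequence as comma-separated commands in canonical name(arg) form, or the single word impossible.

straight(4), arc(right, 1), straight(4)

key: position moved to (-2,-7) AND the heading swung to W — translation plus rotation needed
t0: x=3 y=-2 heading=S
1. straight(4) → x=3 y=-6 heading=S
2. arc(right, 1) → x=2 y=-7 heading=W
3. straight(4) → x=-2 y=-7 heading=W
no rival 3-sequence matches.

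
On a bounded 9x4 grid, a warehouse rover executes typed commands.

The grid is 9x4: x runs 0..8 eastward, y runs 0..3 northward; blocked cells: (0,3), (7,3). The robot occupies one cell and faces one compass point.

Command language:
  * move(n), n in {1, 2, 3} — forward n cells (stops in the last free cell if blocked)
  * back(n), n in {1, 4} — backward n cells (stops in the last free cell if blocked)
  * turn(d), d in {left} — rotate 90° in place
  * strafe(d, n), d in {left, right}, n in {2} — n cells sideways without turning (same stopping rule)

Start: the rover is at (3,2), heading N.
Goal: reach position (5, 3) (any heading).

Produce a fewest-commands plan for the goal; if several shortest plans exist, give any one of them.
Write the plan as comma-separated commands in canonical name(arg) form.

from: at (3,2), heading N
t=1 move(1) ⇒ at (3,3), heading N
t=2 strafe(right, 2) ⇒ at (5,3), heading N
nothing shorter than 2 reaches the goal.

move(1), strafe(right, 2)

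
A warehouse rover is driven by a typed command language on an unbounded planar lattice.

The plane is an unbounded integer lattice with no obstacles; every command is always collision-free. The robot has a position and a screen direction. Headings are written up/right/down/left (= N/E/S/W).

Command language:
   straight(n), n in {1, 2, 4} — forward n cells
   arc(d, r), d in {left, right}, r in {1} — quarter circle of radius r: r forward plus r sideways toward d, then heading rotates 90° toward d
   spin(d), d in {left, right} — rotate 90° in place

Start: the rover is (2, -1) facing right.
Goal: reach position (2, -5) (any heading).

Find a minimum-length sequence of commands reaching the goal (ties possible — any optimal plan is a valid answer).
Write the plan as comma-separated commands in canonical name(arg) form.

begin: (2, -1) facing right
step 1 (spin(right)): (2, -1) facing down
step 2 (straight(4)): (2, -5) facing down
nothing shorter than 2 reaches the goal.

spin(right), straight(4)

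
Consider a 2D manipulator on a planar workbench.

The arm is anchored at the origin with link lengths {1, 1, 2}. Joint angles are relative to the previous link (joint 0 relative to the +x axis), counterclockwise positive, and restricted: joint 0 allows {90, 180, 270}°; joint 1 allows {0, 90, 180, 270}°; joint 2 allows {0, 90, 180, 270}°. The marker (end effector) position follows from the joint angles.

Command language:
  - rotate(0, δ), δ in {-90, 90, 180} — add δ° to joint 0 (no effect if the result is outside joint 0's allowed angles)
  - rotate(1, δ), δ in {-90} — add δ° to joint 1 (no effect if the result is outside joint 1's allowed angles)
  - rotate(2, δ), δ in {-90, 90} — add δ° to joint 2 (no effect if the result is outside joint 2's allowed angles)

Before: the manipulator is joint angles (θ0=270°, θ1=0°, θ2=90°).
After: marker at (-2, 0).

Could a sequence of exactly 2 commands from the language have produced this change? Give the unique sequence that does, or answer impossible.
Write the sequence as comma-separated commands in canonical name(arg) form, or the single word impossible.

t0: joint angles (θ0=270°, θ1=0°, θ2=90°)
t=1 rotate(1, -90) ⇒ joint angles (θ0=270°, θ1=270°, θ2=90°)
t=2 rotate(1, -90) ⇒ joint angles (θ0=270°, θ1=180°, θ2=90°)
uniquely the one of 36 2-step routes that fits.

rotate(1, -90), rotate(1, -90)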